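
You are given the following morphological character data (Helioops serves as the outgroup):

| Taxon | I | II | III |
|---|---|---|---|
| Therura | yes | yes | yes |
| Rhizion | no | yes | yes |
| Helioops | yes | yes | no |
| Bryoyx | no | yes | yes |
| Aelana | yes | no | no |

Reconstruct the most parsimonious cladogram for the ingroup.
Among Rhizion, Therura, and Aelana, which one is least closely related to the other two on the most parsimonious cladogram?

Character polarity is set by the outgroup: the derived state is whichever differs from the outgroup's state, so for I, II the derived state is 'no', and for the remaining characters it is 'yes'.
Only Bryoyx and Rhizion show the derived state 'no' for I, supporting them as a clade.
II: derived state 'no' in Aelana only — an autapomorphy, so it tells us nothing about relationships among taxa.
III (derived state 'yes') is shared by Bryoyx, Rhizion, and Therura — a synapomorphy uniting that clade.
Most parsimonious ingroup topology: (((Bryoyx,Rhizion),Therura),Aelana).
Therura and Rhizion share a more recent common ancestor with each other than either does with Aelana, so Aelana is the least closely related of the three.

Aelana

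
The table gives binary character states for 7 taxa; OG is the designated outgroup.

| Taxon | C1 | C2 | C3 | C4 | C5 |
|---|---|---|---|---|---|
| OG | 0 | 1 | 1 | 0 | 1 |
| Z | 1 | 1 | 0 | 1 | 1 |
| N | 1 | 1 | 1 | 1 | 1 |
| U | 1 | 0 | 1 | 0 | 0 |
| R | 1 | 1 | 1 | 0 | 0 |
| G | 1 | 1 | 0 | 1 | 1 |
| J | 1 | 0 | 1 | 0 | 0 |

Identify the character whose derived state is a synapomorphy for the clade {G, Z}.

Character polarity is set by the outgroup: the derived state is whichever differs from the outgroup's state, so for C2, C3, C5 the derived state is '0', and for the remaining characters it is '1'.
C1 (derived state '1') is shared by all ingroup taxa — unites the whole ingroup.
C2: derived state '0' in J and U only — synapomorphy for {J, U}.
Only G and Z show the derived state '0' for C3, supporting them as a clade.
Only G, N, and Z show the derived state '1' for C4, supporting them as a clade.
C5: derived state '0' in J, R, and U only — synapomorphy for {J, R, U}.
Most parsimonious ingroup topology: (((Z,G),N),((U,J),R)).
The clade {G, Z} is supported by C3: its derived state '0' occurs in exactly those taxa and in no other taxon (including the outgroup).

C3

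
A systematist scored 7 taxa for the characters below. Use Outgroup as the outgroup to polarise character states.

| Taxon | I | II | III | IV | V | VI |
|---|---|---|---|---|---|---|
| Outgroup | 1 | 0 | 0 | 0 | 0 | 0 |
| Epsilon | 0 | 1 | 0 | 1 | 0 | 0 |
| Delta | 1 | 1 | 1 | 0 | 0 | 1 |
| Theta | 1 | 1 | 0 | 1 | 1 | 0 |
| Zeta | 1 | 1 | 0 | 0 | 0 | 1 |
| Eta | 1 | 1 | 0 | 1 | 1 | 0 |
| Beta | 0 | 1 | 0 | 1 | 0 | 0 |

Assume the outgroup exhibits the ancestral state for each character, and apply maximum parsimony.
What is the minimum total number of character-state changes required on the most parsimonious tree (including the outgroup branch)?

Character polarity is set by the outgroup: the derived state is whichever differs from the outgroup's state, so for I the derived state is '0', and for the remaining characters it is '1'.
I (derived state '0') is shared by Beta and Epsilon — a synapomorphy uniting that clade.
All ingroup taxa share the derived state '1' for II; it defines the ingroup but does not resolve relationships within it.
III (derived state '1') is unique to Delta (autapomorphy; uninformative for grouping).
IV (derived state '1') is shared by Beta, Epsilon, Eta, and Theta — a synapomorphy uniting that clade.
V (derived state '1') is shared by Eta and Theta — a synapomorphy uniting that clade.
VI (derived state '1') is shared by Delta and Zeta — a synapomorphy uniting that clade.
Most parsimonious ingroup topology: (((Epsilon,Beta),(Theta,Eta)),(Delta,Zeta)).
Changes per character on this tree: I: 1; II: 1; III: 1; IV: 1; V: 1; VI: 1.
Total = 6.

6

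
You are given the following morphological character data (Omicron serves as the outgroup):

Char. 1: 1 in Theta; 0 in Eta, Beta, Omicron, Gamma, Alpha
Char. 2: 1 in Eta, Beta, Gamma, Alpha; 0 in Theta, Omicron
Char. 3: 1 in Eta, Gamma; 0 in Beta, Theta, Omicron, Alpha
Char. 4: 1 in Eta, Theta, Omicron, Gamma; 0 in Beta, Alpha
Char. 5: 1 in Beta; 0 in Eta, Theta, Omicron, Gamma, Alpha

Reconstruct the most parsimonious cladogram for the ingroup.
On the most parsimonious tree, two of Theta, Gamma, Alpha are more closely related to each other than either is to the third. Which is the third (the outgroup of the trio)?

Theta

Character polarity is set by the outgroup: the derived state is whichever differs from the outgroup's state, so for Char. 4 the derived state is '0', and for the remaining characters it is '1'.
Char. 1 (derived state '1') is unique to Theta (autapomorphy; uninformative for grouping).
Only Alpha, Beta, Eta, and Gamma show the derived state '1' for Char. 2, supporting them as a clade.
Only Eta and Gamma show the derived state '1' for Char. 3, supporting them as a clade.
Only Alpha and Beta show the derived state '0' for Char. 4, supporting them as a clade.
Char. 5 (derived state '1') is unique to Beta (autapomorphy; uninformative for grouping).
Most parsimonious ingroup topology: (((Alpha,Beta),(Gamma,Eta)),Theta).
Gamma and Alpha share a more recent common ancestor with each other than either does with Theta, so Theta is the least closely related of the three.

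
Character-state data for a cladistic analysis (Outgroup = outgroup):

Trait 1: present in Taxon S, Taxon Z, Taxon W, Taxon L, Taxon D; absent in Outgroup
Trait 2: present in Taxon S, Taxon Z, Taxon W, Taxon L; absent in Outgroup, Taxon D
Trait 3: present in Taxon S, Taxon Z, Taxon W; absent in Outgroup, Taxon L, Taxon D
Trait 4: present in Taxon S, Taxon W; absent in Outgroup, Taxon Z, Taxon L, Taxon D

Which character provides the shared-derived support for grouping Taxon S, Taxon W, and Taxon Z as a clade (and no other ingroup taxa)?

The outgroup has state 'absent' for every character, so 'present' is the derived state throughout.
All ingroup taxa share the derived state 'present' for Trait 1; it defines the ingroup but does not resolve relationships within it.
Trait 2 (derived state 'present') is shared by Taxon L, Taxon S, Taxon W, and Taxon Z — a synapomorphy uniting that clade.
Only Taxon S, Taxon W, and Taxon Z show the derived state 'present' for Trait 3, supporting them as a clade.
Trait 4: derived state 'present' in Taxon S and Taxon W only — synapomorphy for {Taxon S, Taxon W}.
Most parsimonious ingroup topology: ((((Taxon S,Taxon W),Taxon Z),Taxon L),Taxon D).
The clade {Taxon S, Taxon W, Taxon Z} is supported by Trait 3: its derived state 'present' occurs in exactly those taxa and in no other taxon (including the outgroup).

Trait 3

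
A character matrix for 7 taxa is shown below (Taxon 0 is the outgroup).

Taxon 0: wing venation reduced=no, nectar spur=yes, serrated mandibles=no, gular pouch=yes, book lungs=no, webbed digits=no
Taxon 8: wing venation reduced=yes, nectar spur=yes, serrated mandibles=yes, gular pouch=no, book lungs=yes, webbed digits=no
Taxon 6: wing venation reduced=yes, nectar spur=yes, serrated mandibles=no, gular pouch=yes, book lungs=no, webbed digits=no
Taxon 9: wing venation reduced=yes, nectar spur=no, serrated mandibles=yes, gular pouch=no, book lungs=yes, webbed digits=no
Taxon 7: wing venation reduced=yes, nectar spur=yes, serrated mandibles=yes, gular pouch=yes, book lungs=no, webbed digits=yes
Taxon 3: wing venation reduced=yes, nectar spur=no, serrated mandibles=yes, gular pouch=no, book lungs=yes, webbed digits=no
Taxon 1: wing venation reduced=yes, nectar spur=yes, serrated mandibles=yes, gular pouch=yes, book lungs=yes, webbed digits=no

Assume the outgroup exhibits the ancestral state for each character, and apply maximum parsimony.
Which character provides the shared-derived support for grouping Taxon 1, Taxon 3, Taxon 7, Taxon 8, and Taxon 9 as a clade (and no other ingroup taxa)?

Character polarity is set by the outgroup: the derived state is whichever differs from the outgroup's state, so for nectar spur, gular pouch the derived state is 'no', and for the remaining characters it is 'yes'.
wing venation reduced (derived state 'yes') is shared by all ingroup taxa — unites the whole ingroup.
nectar spur (derived state 'no') is shared by Taxon 3 and Taxon 9 — a synapomorphy uniting that clade.
serrated mandibles (derived state 'yes') is shared by Taxon 1, Taxon 3, Taxon 7, Taxon 8, and Taxon 9 — a synapomorphy uniting that clade.
gular pouch (derived state 'no') is shared by Taxon 3, Taxon 8, and Taxon 9 — a synapomorphy uniting that clade.
book lungs (derived state 'yes') is shared by Taxon 1, Taxon 3, Taxon 8, and Taxon 9 — a synapomorphy uniting that clade.
webbed digits (derived state 'yes') is unique to Taxon 7 (autapomorphy; uninformative for grouping).
Most parsimonious ingroup topology: ((((Taxon 8,(Taxon 9,Taxon 3)),Taxon 1),Taxon 7),Taxon 6).
The clade {Taxon 1, Taxon 3, Taxon 7, Taxon 8, Taxon 9} is supported by serrated mandibles: its derived state 'yes' occurs in exactly those taxa and in no other taxon (including the outgroup).

serrated mandibles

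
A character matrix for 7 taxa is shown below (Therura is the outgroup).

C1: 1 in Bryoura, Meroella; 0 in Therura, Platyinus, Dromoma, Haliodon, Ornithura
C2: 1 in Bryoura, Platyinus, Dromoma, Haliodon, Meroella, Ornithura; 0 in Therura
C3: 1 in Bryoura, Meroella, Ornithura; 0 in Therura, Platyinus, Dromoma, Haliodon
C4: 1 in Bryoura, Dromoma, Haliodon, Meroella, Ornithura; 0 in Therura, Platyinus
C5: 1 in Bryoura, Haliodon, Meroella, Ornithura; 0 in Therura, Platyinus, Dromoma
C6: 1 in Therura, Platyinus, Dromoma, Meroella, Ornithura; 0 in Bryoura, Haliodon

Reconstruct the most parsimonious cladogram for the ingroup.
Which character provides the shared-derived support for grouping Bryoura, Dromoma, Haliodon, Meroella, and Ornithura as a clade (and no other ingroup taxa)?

C4

Character polarity is set by the outgroup: the derived state is whichever differs from the outgroup's state, so for C6 the derived state is '0', and for the remaining characters it is '1'.
Only Bryoura and Meroella show the derived state '1' for C1, supporting them as a clade.
C2 (derived state '1') is shared by all ingroup taxa — unites the whole ingroup.
Only Bryoura, Meroella, and Ornithura show the derived state '1' for C3, supporting them as a clade.
Only Bryoura, Dromoma, Haliodon, Meroella, and Ornithura show the derived state '1' for C4, supporting them as a clade.
Only Bryoura, Haliodon, Meroella, and Ornithura show the derived state '1' for C5, supporting them as a clade.
C6 (state '0') occurs in Bryoura and Haliodon but conflicts with the nesting implied by the other characters — most parsimoniously interpreted as homoplasy.
Most parsimonious ingroup topology: (((((Bryoura,Meroella),Ornithura),Haliodon),Dromoma),Platyinus).
The clade {Bryoura, Dromoma, Haliodon, Meroella, Ornithura} is supported by C4: its derived state '1' occurs in exactly those taxa and in no other taxon (including the outgroup).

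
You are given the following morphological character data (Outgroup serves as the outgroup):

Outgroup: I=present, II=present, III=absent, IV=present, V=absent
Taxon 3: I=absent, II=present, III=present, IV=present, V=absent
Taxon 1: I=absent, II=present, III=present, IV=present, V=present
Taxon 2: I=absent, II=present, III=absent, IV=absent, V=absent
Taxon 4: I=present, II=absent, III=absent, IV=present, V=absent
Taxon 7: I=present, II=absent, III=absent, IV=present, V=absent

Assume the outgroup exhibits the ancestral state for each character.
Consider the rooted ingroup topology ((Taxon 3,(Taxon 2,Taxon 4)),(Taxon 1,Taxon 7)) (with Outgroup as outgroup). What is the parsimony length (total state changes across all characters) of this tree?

Map each character onto ((Taxon 3,(Taxon 2,Taxon 4)),(Taxon 1,Taxon 7)) (rooted by Outgroup) and count the minimum state changes it requires (Fitch parsimony):
I: 3; II: 2; III: 2; IV: 1; V: 1.
Total tree length = 9.

9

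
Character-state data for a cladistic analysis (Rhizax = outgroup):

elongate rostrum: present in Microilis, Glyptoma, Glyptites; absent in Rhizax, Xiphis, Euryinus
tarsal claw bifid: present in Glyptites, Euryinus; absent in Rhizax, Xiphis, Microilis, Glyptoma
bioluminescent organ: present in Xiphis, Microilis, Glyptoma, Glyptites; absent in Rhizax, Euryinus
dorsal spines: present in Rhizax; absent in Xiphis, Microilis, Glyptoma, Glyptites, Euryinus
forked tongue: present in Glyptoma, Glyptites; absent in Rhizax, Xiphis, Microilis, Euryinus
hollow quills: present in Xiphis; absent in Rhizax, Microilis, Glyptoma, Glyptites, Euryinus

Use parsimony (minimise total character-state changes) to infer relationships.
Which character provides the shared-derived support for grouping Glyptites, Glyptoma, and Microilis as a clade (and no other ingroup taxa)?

elongate rostrum

Character polarity is set by the outgroup: the derived state is whichever differs from the outgroup's state, so for dorsal spines the derived state is 'absent', and for the remaining characters it is 'present'.
Only Glyptites, Glyptoma, and Microilis show the derived state 'present' for elongate rostrum, supporting them as a clade.
tarsal claw bifid groups Euryinus and Glyptites, which is incompatible with the clades supported by the remaining characters; treating it as convergent (homoplasy) costs fewer steps than any alternative tree.
Only Glyptites, Glyptoma, Microilis, and Xiphis show the derived state 'present' for bioluminescent organ, supporting them as a clade.
dorsal spines (derived state 'absent') is shared by all ingroup taxa — unites the whole ingroup.
forked tongue: derived state 'present' in Glyptites and Glyptoma only — synapomorphy for {Glyptites, Glyptoma}.
hollow quills: derived state 'present' in Xiphis only — an autapomorphy, so it tells us nothing about relationships among taxa.
Most parsimonious ingroup topology: ((((Glyptoma,Glyptites),Microilis),Xiphis),Euryinus).
The clade {Glyptites, Glyptoma, Microilis} is supported by elongate rostrum: its derived state 'present' occurs in exactly those taxa and in no other taxon (including the outgroup).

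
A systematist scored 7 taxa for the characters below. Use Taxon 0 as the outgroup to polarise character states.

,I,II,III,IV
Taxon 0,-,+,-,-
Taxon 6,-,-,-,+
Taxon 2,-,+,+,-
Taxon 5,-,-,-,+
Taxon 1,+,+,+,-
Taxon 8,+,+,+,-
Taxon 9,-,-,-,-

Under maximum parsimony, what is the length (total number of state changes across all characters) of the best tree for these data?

4

Character polarity is set by the outgroup: the derived state is whichever differs from the outgroup's state, so for II the derived state is '-', and for the remaining characters it is '+'.
Only Taxon 1 and Taxon 8 show the derived state '+' for I, supporting them as a clade.
Only Taxon 5, Taxon 6, and Taxon 9 show the derived state '-' for II, supporting them as a clade.
Only Taxon 1, Taxon 2, and Taxon 8 show the derived state '+' for III, supporting them as a clade.
IV (derived state '+') is shared by Taxon 5 and Taxon 6 — a synapomorphy uniting that clade.
Most parsimonious ingroup topology: (((Taxon 6,Taxon 5),Taxon 9),((Taxon 1,Taxon 8),Taxon 2)).
Changes per character on this tree: I: 1; II: 1; III: 1; IV: 1.
Total = 4.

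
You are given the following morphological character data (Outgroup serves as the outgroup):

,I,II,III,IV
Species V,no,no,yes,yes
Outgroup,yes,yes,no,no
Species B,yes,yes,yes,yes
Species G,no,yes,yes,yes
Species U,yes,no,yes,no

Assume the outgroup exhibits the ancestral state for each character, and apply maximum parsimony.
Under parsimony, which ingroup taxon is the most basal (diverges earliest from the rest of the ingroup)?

Character polarity is set by the outgroup: the derived state is whichever differs from the outgroup's state, so for I, II the derived state is 'no', and for the remaining characters it is 'yes'.
I: derived state 'no' in Species G and Species V only — synapomorphy for {Species G, Species V}.
II (state 'no') occurs in Species U and Species V but conflicts with the nesting implied by the other characters — most parsimoniously interpreted as homoplasy.
All ingroup taxa share the derived state 'yes' for III; it defines the ingroup but does not resolve relationships within it.
IV: derived state 'yes' in Species B, Species G, and Species V only — synapomorphy for {Species B, Species G, Species V}.
Most parsimonious ingroup topology: (((Species V,Species G),Species B),Species U).
Species U is sister to the clade containing all other ingroup taxa, so it is the earliest-diverging (most basal) ingroup lineage.

Species U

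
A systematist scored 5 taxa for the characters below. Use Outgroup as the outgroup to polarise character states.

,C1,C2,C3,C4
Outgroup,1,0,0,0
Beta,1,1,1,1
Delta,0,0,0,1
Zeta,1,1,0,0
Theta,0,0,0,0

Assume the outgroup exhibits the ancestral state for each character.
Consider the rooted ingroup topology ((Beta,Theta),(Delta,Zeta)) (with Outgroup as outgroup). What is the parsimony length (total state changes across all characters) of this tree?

7

Map each character onto ((Beta,Theta),(Delta,Zeta)) (rooted by Outgroup) and count the minimum state changes it requires (Fitch parsimony):
C1: 2; C2: 2; C3: 1; C4: 2.
Total tree length = 7.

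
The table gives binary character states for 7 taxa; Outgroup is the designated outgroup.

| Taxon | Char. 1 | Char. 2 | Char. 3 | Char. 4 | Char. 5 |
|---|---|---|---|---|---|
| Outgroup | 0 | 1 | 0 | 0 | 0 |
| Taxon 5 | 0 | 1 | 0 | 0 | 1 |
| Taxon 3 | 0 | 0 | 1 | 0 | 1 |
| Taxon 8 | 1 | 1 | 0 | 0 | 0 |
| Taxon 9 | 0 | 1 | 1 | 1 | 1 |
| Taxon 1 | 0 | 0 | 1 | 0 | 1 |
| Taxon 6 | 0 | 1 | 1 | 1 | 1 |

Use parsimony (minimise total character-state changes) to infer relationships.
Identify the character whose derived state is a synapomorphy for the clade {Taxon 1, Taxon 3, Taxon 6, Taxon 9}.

Character polarity is set by the outgroup: the derived state is whichever differs from the outgroup's state, so for Char. 2 the derived state is '0', and for the remaining characters it is '1'.
Char. 1 (derived state '1') is unique to Taxon 8 (autapomorphy; uninformative for grouping).
Only Taxon 1 and Taxon 3 show the derived state '0' for Char. 2, supporting them as a clade.
Only Taxon 1, Taxon 3, Taxon 6, and Taxon 9 show the derived state '1' for Char. 3, supporting them as a clade.
Char. 4: derived state '1' in Taxon 6 and Taxon 9 only — synapomorphy for {Taxon 6, Taxon 9}.
Char. 5: derived state '1' in Taxon 1, Taxon 3, Taxon 5, Taxon 6, and Taxon 9 only — synapomorphy for {Taxon 1, Taxon 3, Taxon 5, Taxon 6, Taxon 9}.
Most parsimonious ingroup topology: ((Taxon 5,((Taxon 3,Taxon 1),(Taxon 9,Taxon 6))),Taxon 8).
The clade {Taxon 1, Taxon 3, Taxon 6, Taxon 9} is supported by Char. 3: its derived state '1' occurs in exactly those taxa and in no other taxon (including the outgroup).

Char. 3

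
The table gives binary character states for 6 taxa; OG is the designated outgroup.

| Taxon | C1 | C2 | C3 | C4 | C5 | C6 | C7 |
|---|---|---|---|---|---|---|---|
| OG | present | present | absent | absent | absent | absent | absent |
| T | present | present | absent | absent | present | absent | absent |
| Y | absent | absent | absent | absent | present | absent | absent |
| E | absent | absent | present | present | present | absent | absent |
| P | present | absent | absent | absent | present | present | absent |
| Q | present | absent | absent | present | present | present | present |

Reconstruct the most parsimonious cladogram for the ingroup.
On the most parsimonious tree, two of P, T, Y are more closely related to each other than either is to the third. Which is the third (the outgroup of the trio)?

Character polarity is set by the outgroup: the derived state is whichever differs from the outgroup's state, so for C1, C2 the derived state is 'absent', and for the remaining characters it is 'present'.
Only E and Y show the derived state 'absent' for C1, supporting them as a clade.
C2 (derived state 'absent') is shared by E, P, Q, and Y — a synapomorphy uniting that clade.
C3: derived state 'present' in E only — an autapomorphy, so it tells us nothing about relationships among taxa.
C4 groups E and Q, which is incompatible with the clades supported by the remaining characters; treating it as convergent (homoplasy) costs fewer steps than any alternative tree.
All ingroup taxa share the derived state 'present' for C5; it defines the ingroup but does not resolve relationships within it.
C6: derived state 'present' in P and Q only — synapomorphy for {P, Q}.
C7 (derived state 'present') is unique to Q (autapomorphy; uninformative for grouping).
Most parsimonious ingroup topology: (T,((Y,E),(P,Q))).
P and Y share a more recent common ancestor with each other than either does with T, so T is the least closely related of the three.

T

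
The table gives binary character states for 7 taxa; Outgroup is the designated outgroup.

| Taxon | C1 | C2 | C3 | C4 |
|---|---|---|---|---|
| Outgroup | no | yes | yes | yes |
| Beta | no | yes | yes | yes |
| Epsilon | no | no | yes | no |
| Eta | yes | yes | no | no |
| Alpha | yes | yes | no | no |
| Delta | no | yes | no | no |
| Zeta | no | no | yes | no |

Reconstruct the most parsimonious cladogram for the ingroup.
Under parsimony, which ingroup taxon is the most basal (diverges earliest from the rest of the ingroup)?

Character polarity is set by the outgroup: the derived state is whichever differs from the outgroup's state, so for C2, C3, C4 the derived state is 'no', and for the remaining characters it is 'yes'.
C1: derived state 'yes' in Alpha and Eta only — synapomorphy for {Alpha, Eta}.
C2 (derived state 'no') is shared by Epsilon and Zeta — a synapomorphy uniting that clade.
Only Alpha, Delta, and Eta show the derived state 'no' for C3, supporting them as a clade.
Only Alpha, Delta, Epsilon, Eta, and Zeta show the derived state 'no' for C4, supporting them as a clade.
Most parsimonious ingroup topology: (Beta,((Epsilon,Zeta),((Eta,Alpha),Delta))).
Beta is sister to the clade containing all other ingroup taxa, so it is the earliest-diverging (most basal) ingroup lineage.

Beta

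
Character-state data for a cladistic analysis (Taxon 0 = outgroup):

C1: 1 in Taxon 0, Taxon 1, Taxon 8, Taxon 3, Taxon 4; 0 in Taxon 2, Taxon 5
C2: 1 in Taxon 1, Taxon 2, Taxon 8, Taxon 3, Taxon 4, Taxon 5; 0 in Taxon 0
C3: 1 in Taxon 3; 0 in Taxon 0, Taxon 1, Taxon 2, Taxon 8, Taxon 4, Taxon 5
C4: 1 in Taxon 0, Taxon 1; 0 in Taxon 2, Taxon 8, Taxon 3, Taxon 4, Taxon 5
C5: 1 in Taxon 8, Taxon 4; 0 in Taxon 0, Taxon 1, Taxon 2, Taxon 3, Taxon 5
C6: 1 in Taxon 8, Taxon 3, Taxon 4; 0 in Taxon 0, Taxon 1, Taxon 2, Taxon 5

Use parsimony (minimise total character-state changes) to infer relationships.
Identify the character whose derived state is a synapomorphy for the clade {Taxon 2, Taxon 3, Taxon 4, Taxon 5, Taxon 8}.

Character polarity is set by the outgroup: the derived state is whichever differs from the outgroup's state, so for C1, C4 the derived state is '0', and for the remaining characters it is '1'.
Only Taxon 2 and Taxon 5 show the derived state '0' for C1, supporting them as a clade.
All ingroup taxa share the derived state '1' for C2; it defines the ingroup but does not resolve relationships within it.
C3: derived state '1' in Taxon 3 only — an autapomorphy, so it tells us nothing about relationships among taxa.
C4: derived state '0' in Taxon 2, Taxon 3, Taxon 4, Taxon 5, and Taxon 8 only — synapomorphy for {Taxon 2, Taxon 3, Taxon 4, Taxon 5, Taxon 8}.
C5 (derived state '1') is shared by Taxon 4 and Taxon 8 — a synapomorphy uniting that clade.
Only Taxon 3, Taxon 4, and Taxon 8 show the derived state '1' for C6, supporting them as a clade.
Most parsimonious ingroup topology: (Taxon 1,((Taxon 2,Taxon 5),((Taxon 8,Taxon 4),Taxon 3))).
The clade {Taxon 2, Taxon 3, Taxon 4, Taxon 5, Taxon 8} is supported by C4: its derived state '0' occurs in exactly those taxa and in no other taxon (including the outgroup).

C4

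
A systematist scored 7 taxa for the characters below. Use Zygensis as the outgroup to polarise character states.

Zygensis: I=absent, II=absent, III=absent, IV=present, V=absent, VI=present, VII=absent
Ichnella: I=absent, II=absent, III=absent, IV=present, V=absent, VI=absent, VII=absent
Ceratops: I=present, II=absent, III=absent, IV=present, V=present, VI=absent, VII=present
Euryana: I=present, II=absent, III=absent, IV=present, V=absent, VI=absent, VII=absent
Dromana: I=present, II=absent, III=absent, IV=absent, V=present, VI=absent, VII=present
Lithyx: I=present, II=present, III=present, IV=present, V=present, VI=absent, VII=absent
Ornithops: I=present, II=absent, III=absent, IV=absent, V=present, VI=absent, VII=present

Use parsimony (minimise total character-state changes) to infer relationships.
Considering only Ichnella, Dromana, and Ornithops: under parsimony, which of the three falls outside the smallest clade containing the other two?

Ichnella

Character polarity is set by the outgroup: the derived state is whichever differs from the outgroup's state, so for IV, VI the derived state is 'absent', and for the remaining characters it is 'present'.
I (derived state 'present') is shared by Ceratops, Dromana, Euryana, Lithyx, and Ornithops — a synapomorphy uniting that clade.
II (derived state 'present') is unique to Lithyx (autapomorphy; uninformative for grouping).
III (derived state 'present') is unique to Lithyx (autapomorphy; uninformative for grouping).
IV: derived state 'absent' in Dromana and Ornithops only — synapomorphy for {Dromana, Ornithops}.
V (derived state 'present') is shared by Ceratops, Dromana, Lithyx, and Ornithops — a synapomorphy uniting that clade.
VI (derived state 'absent') is shared by all ingroup taxa — unites the whole ingroup.
VII (derived state 'present') is shared by Ceratops, Dromana, and Ornithops — a synapomorphy uniting that clade.
Most parsimonious ingroup topology: (Ichnella,(((Ceratops,(Dromana,Ornithops)),Lithyx),Euryana)).
Dromana and Ornithops share a more recent common ancestor with each other than either does with Ichnella, so Ichnella is the least closely related of the three.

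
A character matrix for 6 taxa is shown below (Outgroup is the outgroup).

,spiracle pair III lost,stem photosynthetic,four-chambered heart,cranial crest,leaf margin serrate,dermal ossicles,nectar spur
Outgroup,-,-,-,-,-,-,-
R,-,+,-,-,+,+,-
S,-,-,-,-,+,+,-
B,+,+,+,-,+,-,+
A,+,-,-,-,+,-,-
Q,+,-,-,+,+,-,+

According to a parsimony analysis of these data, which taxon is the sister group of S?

R

The outgroup has state '-' for every character, so '+' is the derived state throughout.
spiracle pair III lost (derived state '+') is shared by A, B, and Q — a synapomorphy uniting that clade.
stem photosynthetic groups B and R, which is incompatible with the clades supported by the remaining characters; treating it as convergent (homoplasy) costs fewer steps than any alternative tree.
four-chambered heart (derived state '+') is unique to B (autapomorphy; uninformative for grouping).
cranial crest (derived state '+') is unique to Q (autapomorphy; uninformative for grouping).
All ingroup taxa share the derived state '+' for leaf margin serrate; it defines the ingroup but does not resolve relationships within it.
dermal ossicles: derived state '+' in R and S only — synapomorphy for {R, S}.
nectar spur: derived state '+' in B and Q only — synapomorphy for {B, Q}.
Most parsimonious ingroup topology: ((R,S),((B,Q),A)).
S and R form a cherry on this tree, so they are sister taxa.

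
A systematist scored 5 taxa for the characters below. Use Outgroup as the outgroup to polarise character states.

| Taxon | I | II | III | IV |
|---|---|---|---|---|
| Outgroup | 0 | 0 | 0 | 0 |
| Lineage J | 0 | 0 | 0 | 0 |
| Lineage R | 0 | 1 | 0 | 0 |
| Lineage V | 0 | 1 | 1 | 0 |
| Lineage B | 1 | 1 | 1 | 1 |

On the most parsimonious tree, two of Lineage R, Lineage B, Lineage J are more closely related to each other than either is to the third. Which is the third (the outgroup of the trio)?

Lineage J

The outgroup has state '0' for every character, so '1' is the derived state throughout.
I (derived state '1') is unique to Lineage B (autapomorphy; uninformative for grouping).
II (derived state '1') is shared by Lineage B, Lineage R, and Lineage V — a synapomorphy uniting that clade.
III (derived state '1') is shared by Lineage B and Lineage V — a synapomorphy uniting that clade.
IV: derived state '1' in Lineage B only — an autapomorphy, so it tells us nothing about relationships among taxa.
Most parsimonious ingroup topology: (Lineage J,(Lineage R,(Lineage V,Lineage B))).
Lineage B and Lineage R share a more recent common ancestor with each other than either does with Lineage J, so Lineage J is the least closely related of the three.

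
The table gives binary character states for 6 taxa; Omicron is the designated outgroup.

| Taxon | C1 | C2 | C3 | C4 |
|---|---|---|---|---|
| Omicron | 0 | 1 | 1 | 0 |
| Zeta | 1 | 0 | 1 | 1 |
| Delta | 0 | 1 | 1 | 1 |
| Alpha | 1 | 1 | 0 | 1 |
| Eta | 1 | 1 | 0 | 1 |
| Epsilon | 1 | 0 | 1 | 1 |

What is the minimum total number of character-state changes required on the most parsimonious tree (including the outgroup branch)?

4

Character polarity is set by the outgroup: the derived state is whichever differs from the outgroup's state, so for C2, C3 the derived state is '0', and for the remaining characters it is '1'.
C1: derived state '1' in Alpha, Epsilon, Eta, and Zeta only — synapomorphy for {Alpha, Epsilon, Eta, Zeta}.
C2 (derived state '0') is shared by Epsilon and Zeta — a synapomorphy uniting that clade.
C3 (derived state '0') is shared by Alpha and Eta — a synapomorphy uniting that clade.
C4 (derived state '1') is shared by all ingroup taxa — unites the whole ingroup.
Most parsimonious ingroup topology: (((Zeta,Epsilon),(Alpha,Eta)),Delta).
Changes per character on this tree: C1: 1; C2: 1; C3: 1; C4: 1.
Total = 4.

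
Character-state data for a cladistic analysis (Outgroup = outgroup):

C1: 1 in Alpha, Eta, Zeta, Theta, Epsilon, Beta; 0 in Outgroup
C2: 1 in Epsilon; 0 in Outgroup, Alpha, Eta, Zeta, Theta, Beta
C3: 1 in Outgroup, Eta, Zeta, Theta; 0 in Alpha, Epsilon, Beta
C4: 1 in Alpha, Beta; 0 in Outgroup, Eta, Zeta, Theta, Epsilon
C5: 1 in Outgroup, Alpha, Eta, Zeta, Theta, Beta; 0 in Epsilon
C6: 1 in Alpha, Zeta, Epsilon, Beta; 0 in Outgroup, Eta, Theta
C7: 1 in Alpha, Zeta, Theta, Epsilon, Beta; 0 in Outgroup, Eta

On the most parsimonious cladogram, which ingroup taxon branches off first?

Character polarity is set by the outgroup: the derived state is whichever differs from the outgroup's state, so for C3, C5 the derived state is '0', and for the remaining characters it is '1'.
C1 (derived state '1') is shared by all ingroup taxa — unites the whole ingroup.
C2: derived state '1' in Epsilon only — an autapomorphy, so it tells us nothing about relationships among taxa.
C3: derived state '0' in Alpha, Beta, and Epsilon only — synapomorphy for {Alpha, Beta, Epsilon}.
C4: derived state '1' in Alpha and Beta only — synapomorphy for {Alpha, Beta}.
C5: derived state '0' in Epsilon only — an autapomorphy, so it tells us nothing about relationships among taxa.
C6: derived state '1' in Alpha, Beta, Epsilon, and Zeta only — synapomorphy for {Alpha, Beta, Epsilon, Zeta}.
Only Alpha, Beta, Epsilon, Theta, and Zeta show the derived state '1' for C7, supporting them as a clade.
Most parsimonious ingroup topology: (((((Alpha,Beta),Epsilon),Zeta),Theta),Eta).
Eta is sister to the clade containing all other ingroup taxa, so it is the earliest-diverging (most basal) ingroup lineage.

Eta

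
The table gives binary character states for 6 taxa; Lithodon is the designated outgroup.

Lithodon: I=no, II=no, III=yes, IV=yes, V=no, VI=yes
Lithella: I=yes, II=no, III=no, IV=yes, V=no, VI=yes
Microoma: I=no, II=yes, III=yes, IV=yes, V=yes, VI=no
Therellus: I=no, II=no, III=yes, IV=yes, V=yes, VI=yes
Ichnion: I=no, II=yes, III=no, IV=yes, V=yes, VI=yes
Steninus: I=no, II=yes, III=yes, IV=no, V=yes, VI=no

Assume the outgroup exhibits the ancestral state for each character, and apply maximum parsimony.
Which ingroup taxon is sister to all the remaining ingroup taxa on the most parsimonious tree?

Character polarity is set by the outgroup: the derived state is whichever differs from the outgroup's state, so for III, IV, VI the derived state is 'no', and for the remaining characters it is 'yes'.
I (derived state 'yes') is unique to Lithella (autapomorphy; uninformative for grouping).
II: derived state 'yes' in Ichnion, Microoma, and Steninus only — synapomorphy for {Ichnion, Microoma, Steninus}.
III groups Ichnion and Lithella, which is incompatible with the clades supported by the remaining characters; treating it as convergent (homoplasy) costs fewer steps than any alternative tree.
IV (derived state 'no') is unique to Steninus (autapomorphy; uninformative for grouping).
Only Ichnion, Microoma, Steninus, and Therellus show the derived state 'yes' for V, supporting them as a clade.
Only Microoma and Steninus show the derived state 'no' for VI, supporting them as a clade.
Most parsimonious ingroup topology: (Lithella,(((Microoma,Steninus),Ichnion),Therellus)).
Lithella is sister to the clade containing all other ingroup taxa, so it is the earliest-diverging (most basal) ingroup lineage.

Lithella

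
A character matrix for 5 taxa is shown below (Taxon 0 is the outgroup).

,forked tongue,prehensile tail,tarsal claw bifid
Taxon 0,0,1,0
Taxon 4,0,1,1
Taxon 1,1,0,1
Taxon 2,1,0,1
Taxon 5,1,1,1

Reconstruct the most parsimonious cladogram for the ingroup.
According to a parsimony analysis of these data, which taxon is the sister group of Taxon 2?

Taxon 1

Character polarity is set by the outgroup: the derived state is whichever differs from the outgroup's state, so for prehensile tail the derived state is '0', and for the remaining characters it is '1'.
forked tongue (derived state '1') is shared by Taxon 1, Taxon 2, and Taxon 5 — a synapomorphy uniting that clade.
prehensile tail (derived state '0') is shared by Taxon 1 and Taxon 2 — a synapomorphy uniting that clade.
All ingroup taxa share the derived state '1' for tarsal claw bifid; it defines the ingroup but does not resolve relationships within it.
Most parsimonious ingroup topology: (Taxon 4,((Taxon 1,Taxon 2),Taxon 5)).
Taxon 2 and Taxon 1 form a cherry on this tree, so they are sister taxa.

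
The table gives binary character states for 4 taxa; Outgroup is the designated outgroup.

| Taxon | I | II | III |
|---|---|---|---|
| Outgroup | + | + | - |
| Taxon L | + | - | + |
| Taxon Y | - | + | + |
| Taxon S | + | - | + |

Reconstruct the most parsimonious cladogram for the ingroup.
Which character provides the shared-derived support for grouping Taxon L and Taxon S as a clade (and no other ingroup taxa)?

II

Character polarity is set by the outgroup: the derived state is whichever differs from the outgroup's state, so for I, II the derived state is '-', and for the remaining characters it is '+'.
I: derived state '-' in Taxon Y only — an autapomorphy, so it tells us nothing about relationships among taxa.
Only Taxon L and Taxon S show the derived state '-' for II, supporting them as a clade.
All ingroup taxa share the derived state '+' for III; it defines the ingroup but does not resolve relationships within it.
Most parsimonious ingroup topology: ((Taxon L,Taxon S),Taxon Y).
The clade {Taxon L, Taxon S} is supported by II: its derived state '-' occurs in exactly those taxa and in no other taxon (including the outgroup).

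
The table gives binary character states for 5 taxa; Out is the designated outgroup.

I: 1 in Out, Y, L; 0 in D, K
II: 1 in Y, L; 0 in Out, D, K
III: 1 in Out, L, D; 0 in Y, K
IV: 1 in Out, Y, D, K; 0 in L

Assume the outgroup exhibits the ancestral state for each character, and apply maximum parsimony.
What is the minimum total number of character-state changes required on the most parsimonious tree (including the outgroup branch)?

Character polarity is set by the outgroup: the derived state is whichever differs from the outgroup's state, so for I, III, IV the derived state is '0', and for the remaining characters it is '1'.
I (derived state '0') is shared by D and K — a synapomorphy uniting that clade.
II (derived state '1') is shared by L and Y — a synapomorphy uniting that clade.
III groups K and Y, which is incompatible with the clades supported by the remaining characters; treating it as convergent (homoplasy) costs fewer steps than any alternative tree.
IV (derived state '0') is unique to L (autapomorphy; uninformative for grouping).
Most parsimonious ingroup topology: ((Y,L),(D,K)).
Changes per character on this tree: I: 1; II: 1; III: 2; IV: 1.
Total = 5.

5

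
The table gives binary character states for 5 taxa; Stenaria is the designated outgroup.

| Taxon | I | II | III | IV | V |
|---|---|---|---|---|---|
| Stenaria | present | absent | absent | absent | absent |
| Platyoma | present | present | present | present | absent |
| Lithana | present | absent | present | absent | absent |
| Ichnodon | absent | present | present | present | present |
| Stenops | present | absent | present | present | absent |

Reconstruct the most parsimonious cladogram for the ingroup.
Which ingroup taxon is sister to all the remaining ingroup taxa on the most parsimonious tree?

Lithana

Character polarity is set by the outgroup: the derived state is whichever differs from the outgroup's state, so for I the derived state is 'absent', and for the remaining characters it is 'present'.
I (derived state 'absent') is unique to Ichnodon (autapomorphy; uninformative for grouping).
II (derived state 'present') is shared by Ichnodon and Platyoma — a synapomorphy uniting that clade.
All ingroup taxa share the derived state 'present' for III; it defines the ingroup but does not resolve relationships within it.
IV: derived state 'present' in Ichnodon, Platyoma, and Stenops only — synapomorphy for {Ichnodon, Platyoma, Stenops}.
V (derived state 'present') is unique to Ichnodon (autapomorphy; uninformative for grouping).
Most parsimonious ingroup topology: (((Platyoma,Ichnodon),Stenops),Lithana).
Lithana is sister to the clade containing all other ingroup taxa, so it is the earliest-diverging (most basal) ingroup lineage.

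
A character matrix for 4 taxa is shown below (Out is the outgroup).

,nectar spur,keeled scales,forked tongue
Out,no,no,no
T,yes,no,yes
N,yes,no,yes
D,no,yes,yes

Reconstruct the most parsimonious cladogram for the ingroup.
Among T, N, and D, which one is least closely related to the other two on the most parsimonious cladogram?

D

The outgroup has state 'no' for every character, so 'yes' is the derived state throughout.
nectar spur: derived state 'yes' in N and T only — synapomorphy for {N, T}.
keeled scales: derived state 'yes' in D only — an autapomorphy, so it tells us nothing about relationships among taxa.
forked tongue (derived state 'yes') is shared by all ingroup taxa — unites the whole ingroup.
Most parsimonious ingroup topology: ((T,N),D).
N and T share a more recent common ancestor with each other than either does with D, so D is the least closely related of the three.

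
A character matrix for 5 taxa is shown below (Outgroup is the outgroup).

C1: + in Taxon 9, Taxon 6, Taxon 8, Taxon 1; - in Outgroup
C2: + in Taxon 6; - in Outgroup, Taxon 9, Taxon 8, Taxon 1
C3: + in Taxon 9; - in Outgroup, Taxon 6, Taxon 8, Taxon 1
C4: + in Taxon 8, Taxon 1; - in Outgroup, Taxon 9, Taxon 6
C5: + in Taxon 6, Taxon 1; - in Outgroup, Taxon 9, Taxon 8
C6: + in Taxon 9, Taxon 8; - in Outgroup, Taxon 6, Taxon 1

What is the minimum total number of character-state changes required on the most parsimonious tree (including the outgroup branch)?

The outgroup has state '-' for every character, so '+' is the derived state throughout.
All ingroup taxa share the derived state '+' for C1; it defines the ingroup but does not resolve relationships within it.
C2: derived state '+' in Taxon 6 only — an autapomorphy, so it tells us nothing about relationships among taxa.
C3 (derived state '+') is unique to Taxon 9 (autapomorphy; uninformative for grouping).
C4 groups Taxon 1 and Taxon 8, which is incompatible with the clades supported by the remaining characters; treating it as convergent (homoplasy) costs fewer steps than any alternative tree.
C5 (derived state '+') is shared by Taxon 1 and Taxon 6 — a synapomorphy uniting that clade.
C6 (derived state '+') is shared by Taxon 8 and Taxon 9 — a synapomorphy uniting that clade.
Most parsimonious ingroup topology: ((Taxon 9,Taxon 8),(Taxon 6,Taxon 1)).
Changes per character on this tree: C1: 1; C2: 1; C3: 1; C4: 2; C5: 1; C6: 1.
Total = 7.

7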